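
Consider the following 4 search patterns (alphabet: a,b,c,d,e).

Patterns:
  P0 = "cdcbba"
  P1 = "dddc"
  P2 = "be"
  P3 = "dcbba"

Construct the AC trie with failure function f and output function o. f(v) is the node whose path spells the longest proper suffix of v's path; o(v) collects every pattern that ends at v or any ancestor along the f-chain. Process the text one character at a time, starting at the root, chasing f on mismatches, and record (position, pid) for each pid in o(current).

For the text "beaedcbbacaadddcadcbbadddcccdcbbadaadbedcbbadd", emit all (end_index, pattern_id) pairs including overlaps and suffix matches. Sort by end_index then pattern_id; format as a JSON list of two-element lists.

Construct AC machine:
Trie (insert patterns):
  n0 'ε': b→11 c→1 d→7
  n1 'c': d→2
  n2 'cd': c→3
  n3 'cdc': b→4
  n4 'cdcb': b→5
  n5 'cdcbb': a→6
  n6 'cdcbba': ·  [P0 ends]
  n7 'd': c→13 d→8
  n8 'dd': d→9
  n9 'ddd': c→10
  n10 'dddc': ·  [P1 ends]
  n11 'b': e→12
  n12 'be': ·  [P2 ends]
  n13 'dc': b→14
  n14 'dcb': b→15
  n15 'dcbb': a→16
  n16 'dcbba': ·  [P3 ends]

Failure links (BFS by depth):
  n1('c'): parent n0 fail=0; on 'c' 0 → fail=0;  out ∅∪∅=∅
  n7('d'): parent n0 fail=0; on 'd' 0 → fail=0;  out ∅∪∅=∅
  n11('b'): parent n0 fail=0; on 'b' 0 → fail=0;  out ∅∪∅=∅
  n2('cd'): parent n1 fail=0; on 'd' 0 → fail=7;  out ∅∪∅=∅
  n8('dd'): parent n7 fail=0; on 'd' 0 → fail=7;  out ∅∪∅=∅
  n12('be'): parent n11 fail=0; on 'e' 0 → fail=0;  out {2}∪∅={2}
  n13('dc'): parent n7 fail=0; on 'c' 0 → fail=1;  out ∅∪∅=∅
  n3('cdc'): parent n2 fail=7; on 'c' 7 → fail=13;  out ∅∪∅=∅
  n9('ddd'): parent n8 fail=7; on 'd' 7 → fail=8;  out ∅∪∅=∅
  n14('dcb'): parent n13 fail=1; on 'b' 1→0 → fail=11;  out ∅∪∅=∅
  n4('cdcb'): parent n3 fail=13; on 'b' 13 → fail=14;  out ∅∪∅=∅
  n10('dddc'): parent n9 fail=8; on 'c' 8→7 → fail=13;  out {1}∪∅={1}
  n15('dcbb'): parent n14 fail=11; on 'b' 11→0 → fail=11;  out ∅∪∅=∅
  n5('cdcbb'): parent n4 fail=14; on 'b' 14 → fail=15;  out ∅∪∅=∅
  n16('dcbba'): parent n15 fail=11; on 'a' 11→0 → fail=0;  out {3}∪∅={3}
  n6('cdcbba'): parent n5 fail=15; on 'a' 15 → fail=16;  out {0}∪{3}={0,3}

Text stream:
pos 0 'b': at 11
pos 1 'e': at 12  ** P2@[0:1]
pos 2 'a': at 0 (via fail)
pos 3 'e': at 0
pos 4 'd': at 7
pos 5 'c': at 13
pos 6 'b': at 14
pos 7 'b': at 15
pos 8 'a': at 16  ** P3@[4:8]
pos 9 'c': at 1 (via fail)
pos 10 'a': at 0 (via fail)
pos 11 'a': at 0
pos 12 'd': at 7
pos 13 'd': at 8
pos 14 'd': at 9
pos 15 'c': at 10  ** P1@[12:15]
pos 16 'a': at 0 (via fail)
pos 17 'd': at 7
pos 18 'c': at 13
pos 19 'b': at 14
pos 20 'b': at 15
pos 21 'a': at 16  ** P3@[17:21]
pos 22 'd': at 7 (via fail)
pos 23 'd': at 8
pos 24 'd': at 9
pos 25 'c': at 10  ** P1@[22:25]
pos 26 'c': at 1 (via fail)
pos 27 'c': at 1 (via fail)
pos 28 'd': at 2
pos 29 'c': at 3
pos 30 'b': at 4
pos 31 'b': at 5
pos 32 'a': at 6  ** P0@[27:32],P3@[28:32]
pos 33 'd': at 7 (via fail)
pos 34 'a': at 0 (via fail)
pos 35 'a': at 0
pos 36 'd': at 7
pos 37 'b': at 11 (via fail)
pos 38 'e': at 12  ** P2@[37:38]
pos 39 'd': at 7 (via fail)
pos 40 'c': at 13
pos 41 'b': at 14
pos 42 'b': at 15
pos 43 'a': at 16  ** P3@[39:43]
pos 44 'd': at 7 (via fail)
pos 45 'd': at 8

All matches (sorted): [[1,2],[8,3],[15,1],[21,3],[25,1],[32,0],[32,3],[38,2],[43,3]]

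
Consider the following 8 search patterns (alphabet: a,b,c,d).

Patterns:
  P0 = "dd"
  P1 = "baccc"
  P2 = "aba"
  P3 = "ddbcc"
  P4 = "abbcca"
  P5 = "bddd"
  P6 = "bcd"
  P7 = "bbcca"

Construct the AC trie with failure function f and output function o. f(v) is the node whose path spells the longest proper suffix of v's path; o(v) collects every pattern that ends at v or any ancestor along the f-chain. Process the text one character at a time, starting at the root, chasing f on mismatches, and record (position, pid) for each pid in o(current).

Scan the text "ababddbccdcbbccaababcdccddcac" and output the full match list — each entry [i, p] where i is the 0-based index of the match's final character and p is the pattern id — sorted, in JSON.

Build:
Trie nodes:
  n0 'ε': a→8 b→3 d→1
  n1 'd': d→2
  n2 'dd': b→11  ←P0
  n3 'b': a→4 b→23 c→21 d→18
  n4 'ba': c→5
  n5 'bac': c→6
  n6 'bacc': c→7
  n7 'baccc': ·  ←P1
  n8 'a': b→9
  n9 'ab': a→10 b→14
  n10 'aba': ·  ←P2
  n11 'ddb': c→12
  n12 'ddbc': c→13
  n13 'ddbcc': ·  ←P3
  n14 'abb': c→15
  n15 'abbc': c→16
  n16 'abbcc': a→17
  n17 'abbcca': ·  ←P4
  n18 'bd': d→19
  n19 'bdd': d→20
  n20 'bddd': ·  ←P5
  n21 'bc': d→22
  n22 'bcd': ·  ←P6
  n23 'bb': c→24
  n24 'bbc': c→25
  n25 'bbcc': a→26
  n26 'bbcca': ·  ←P7

Failure links (BFS by depth):
  fail(1) 'd': from fail(0)=0 chase 'd': 0 ⇒ 0;  out=∅∪out(0)=∅
  fail(3) 'b': from fail(0)=0 chase 'b': 0 ⇒ 0;  out=∅∪out(0)=∅
  fail(8) 'a': from fail(0)=0 chase 'a': 0 ⇒ 0;  out=∅∪out(0)=∅
  fail(2) 'dd': from fail(1)=0 chase 'd': 0 ⇒ 1;  out={0}∪out(1)={0}
  fail(4) 'ba': from fail(3)=0 chase 'a': 0 ⇒ 8;  out=∅∪out(8)=∅
  fail(9) 'ab': from fail(8)=0 chase 'b': 0 ⇒ 3;  out=∅∪out(3)=∅
  fail(18) 'bd': from fail(3)=0 chase 'd': 0 ⇒ 1;  out=∅∪out(1)=∅
  fail(21) 'bc': from fail(3)=0 chase 'c': 0 ⇒ 0;  out=∅∪out(0)=∅
  fail(23) 'bb': from fail(3)=0 chase 'b': 0 ⇒ 3;  out=∅∪out(3)=∅
  fail(5) 'bac': from fail(4)=8 chase 'c': 8→0 ⇒ 0;  out=∅∪out(0)=∅
  fail(10) 'aba': from fail(9)=3 chase 'a': 3 ⇒ 4;  out={2}∪out(4)={2}
  fail(11) 'ddb': from fail(2)=1 chase 'b': 1→0 ⇒ 3;  out=∅∪out(3)=∅
  fail(14) 'abb': from fail(9)=3 chase 'b': 3 ⇒ 23;  out=∅∪out(23)=∅
  fail(19) 'bdd': from fail(18)=1 chase 'd': 1 ⇒ 2;  out=∅∪out(2)={0}
  fail(22) 'bcd': from fail(21)=0 chase 'd': 0 ⇒ 1;  out={6}∪out(1)={6}
  fail(24) 'bbc': from fail(23)=3 chase 'c': 3 ⇒ 21;  out=∅∪out(21)=∅
  fail(6) 'bacc': from fail(5)=0 chase 'c': 0 ⇒ 0;  out=∅∪out(0)=∅
  fail(12) 'ddbc': from fail(11)=3 chase 'c': 3 ⇒ 21;  out=∅∪out(21)=∅
  fail(15) 'abbc': from fail(14)=23 chase 'c': 23 ⇒ 24;  out=∅∪out(24)=∅
  fail(20) 'bddd': from fail(19)=2 chase 'd': 2→1 ⇒ 2;  out={5}∪out(2)={0,5}
  fail(25) 'bbcc': from fail(24)=21 chase 'c': 21→0 ⇒ 0;  out=∅∪out(0)=∅
  fail(7) 'baccc': from fail(6)=0 chase 'c': 0 ⇒ 0;  out={1}∪out(0)={1}
  fail(13) 'ddbcc': from fail(12)=21 chase 'c': 21→0 ⇒ 0;  out={3}∪out(0)={3}
  fail(16) 'abbcc': from fail(15)=24 chase 'c': 24 ⇒ 25;  out=∅∪out(25)=∅
  fail(26) 'bbcca': from fail(25)=0 chase 'a': 0 ⇒ 8;  out={7}∪out(8)={7}
  fail(17) 'abbcca': from fail(16)=25 chase 'a': 25 ⇒ 26;  out={4}∪out(26)={4,7}

Scan:
i=0 'a': node 0→8
i=1 'b': node 8→9
i=2 'a': node 9→10  ** P2@[0:2]
i=3 'b': node 10→9 (fail-walked)
i=4 'd': node 9→18 (fail-walked)
i=5 'd': node 18→19  ** P0@[4:5]
i=6 'b': node 19→11 (fail-walked)
i=7 'c': node 11→12
i=8 'c': node 12→13  ** P3@[4:8]
i=9 'd': node 13→1 (fail-walked)
i=10 'c': node 1→0 (fail-walked)
i=11 'b': node 0→3
i=12 'b': node 3→23
i=13 'c': node 23→24
i=14 'c': node 24→25
i=15 'a': node 25→26  ** P7@[11:15]
i=16 'a': node 26→8 (fail-walked)
i=17 'b': node 8→9
i=18 'a': node 9→10  ** P2@[16:18]
i=19 'b': node 10→9 (fail-walked)
i=20 'c': node 9→21 (fail-walked)
i=21 'd': node 21→22  ** P6@[19:21]
i=22 'c': node 22→0 (fail-walked)
i=23 'c': node 0→0
i=24 'd': node 0→1
i=25 'd': node 1→2  ** P0@[24:25]
i=26 'c': node 2→0 (fail-walked)
i=27 'a': node 0→8
i=28 'c': node 8→0 (fail-walked)

Result: [[2,2],[5,0],[8,3],[15,7],[18,2],[21,6],[25,0]]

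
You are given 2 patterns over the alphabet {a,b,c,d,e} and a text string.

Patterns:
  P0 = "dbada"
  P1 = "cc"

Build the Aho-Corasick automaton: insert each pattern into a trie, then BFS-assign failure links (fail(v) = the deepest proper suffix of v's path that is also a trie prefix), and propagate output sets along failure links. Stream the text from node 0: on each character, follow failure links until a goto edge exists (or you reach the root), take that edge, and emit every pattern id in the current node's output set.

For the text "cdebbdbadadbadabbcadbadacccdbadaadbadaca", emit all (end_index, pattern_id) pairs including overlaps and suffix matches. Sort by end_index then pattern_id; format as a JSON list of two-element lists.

Build:
Trie (insert patterns):
  n0 'ε': c→6 d→1
  n1 'd': b→2
  n2 'db': a→3
  n3 'dba': d→4
  n4 'dbad': a→5
  n5 'dbada': ·  ←P0
  n6 'c': c→7
  n7 'cc': ·  ←P1

Failure links (BFS by depth):
  fail(1) 'd': from fail(0)=0 chase 'd': 0 ⇒ 0;  out=∅∪out(0)=∅
  fail(6) 'c': from fail(0)=0 chase 'c': 0 ⇒ 0;  out=∅∪out(0)=∅
  fail(2) 'db': from fail(1)=0 chase 'b': 0 ⇒ 0;  out=∅∪out(0)=∅
  fail(7) 'cc': from fail(6)=0 chase 'c': 0 ⇒ 6;  out={1}∪out(6)={1}
  fail(3) 'dba': from fail(2)=0 chase 'a': 0 ⇒ 0;  out=∅∪out(0)=∅
  fail(4) 'dbad': from fail(3)=0 chase 'd': 0 ⇒ 1;  out=∅∪out(1)=∅
  fail(5) 'dbada': from fail(4)=1 chase 'a': 1→0 ⇒ 0;  out={0}∪out(0)={0}

Text stream:
[0] read 'c'  n0⇒n6
[1] read 'd'  n6⇒n1 ·f
[2] read 'e'  n1⇒n0 ·f
[3] read 'b'  n0⇒n0
[4] read 'b'  n0⇒n0
[5] read 'd'  n0⇒n1
[6] read 'b'  n1⇒n2
[7] read 'a'  n2⇒n3
[8] read 'd'  n3⇒n4
[9] read 'a'  n4⇒n5  → match P0@[5:9]
[10] read 'd'  n5⇒n1 ·f
[11] read 'b'  n1⇒n2
[12] read 'a'  n2⇒n3
[13] read 'd'  n3⇒n4
[14] read 'a'  n4⇒n5  → match P0@[10:14]
[15] read 'b'  n5⇒n0 ·f
[16] read 'b'  n0⇒n0
[17] read 'c'  n0⇒n6
[18] read 'a'  n6⇒n0 ·f
[19] read 'd'  n0⇒n1
[20] read 'b'  n1⇒n2
[21] read 'a'  n2⇒n3
[22] read 'd'  n3⇒n4
[23] read 'a'  n4⇒n5  → match P0@[19:23]
[24] read 'c'  n5⇒n6 ·f
[25] read 'c'  n6⇒n7  → match P1@[24:25]
[26] read 'c'  n7⇒n7 ·f  → match P1@[25:26]
[27] read 'd'  n7⇒n1 ·f
[28] read 'b'  n1⇒n2
[29] read 'a'  n2⇒n3
[30] read 'd'  n3⇒n4
[31] read 'a'  n4⇒n5  → match P0@[27:31]
[32] read 'a'  n5⇒n0 ·f
[33] read 'd'  n0⇒n1
[34] read 'b'  n1⇒n2
[35] read 'a'  n2⇒n3
[36] read 'd'  n3⇒n4
[37] read 'a'  n4⇒n5  → match P0@[33:37]
[38] read 'c'  n5⇒n6 ·f
[39] read 'a'  n6⇒n0 ·f

Matches: [[9,0],[14,0],[23,0],[25,1],[26,1],[31,0],[37,0]]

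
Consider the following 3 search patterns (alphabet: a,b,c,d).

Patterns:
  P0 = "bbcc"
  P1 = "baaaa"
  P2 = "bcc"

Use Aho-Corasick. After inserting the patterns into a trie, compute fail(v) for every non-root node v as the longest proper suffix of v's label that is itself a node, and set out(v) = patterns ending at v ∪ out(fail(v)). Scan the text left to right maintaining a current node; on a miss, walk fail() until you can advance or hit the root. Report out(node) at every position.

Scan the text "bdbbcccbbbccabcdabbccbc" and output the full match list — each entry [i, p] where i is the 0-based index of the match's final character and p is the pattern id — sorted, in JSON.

Construct AC machine:
Trie (insert patterns):
  0='ε' goto b→1
  1='b' goto a→5 b→2 c→9
  2='bb' goto c→3
  3='bbc' goto c→4
  4='bbcc' goto ·  ←P0
  5='ba' goto a→6
  6='baa' goto a→7
  7='baaa' goto a→8
  8='baaaa' goto ·  ←P1
  9='bc' goto c→10
  10='bcc' goto ·  ←P2

BFS fail/out derivation:
  fail(1) 'b': from fail(0)=0 chase 'b': 0 ⇒ 0;  out=∅∪out(0)=∅
  fail(2) 'bb': from fail(1)=0 chase 'b': 0 ⇒ 1;  out=∅∪out(1)=∅
  fail(5) 'ba': from fail(1)=0 chase 'a': 0 ⇒ 0;  out=∅∪out(0)=∅
  fail(9) 'bc': from fail(1)=0 chase 'c': 0 ⇒ 0;  out=∅∪out(0)=∅
  fail(3) 'bbc': from fail(2)=1 chase 'c': 1 ⇒ 9;  out=∅∪out(9)=∅
  fail(6) 'baa': from fail(5)=0 chase 'a': 0 ⇒ 0;  out=∅∪out(0)=∅
  fail(10) 'bcc': from fail(9)=0 chase 'c': 0 ⇒ 0;  out={2}∪out(0)={2}
  fail(4) 'bbcc': from fail(3)=9 chase 'c': 9 ⇒ 10;  out={0}∪out(10)={0,2}
  fail(7) 'baaa': from fail(6)=0 chase 'a': 0 ⇒ 0;  out=∅∪out(0)=∅
  fail(8) 'baaaa': from fail(7)=0 chase 'a': 0 ⇒ 0;  out={1}∪out(0)={1}

Text stream:
i=0 'b': node 0→1
i=1 'd': node 1→0 (fail-walked)
i=2 'b': node 0→1
i=3 'b': node 1→2
i=4 'c': node 2→3
i=5 'c': node 3→4  emit P0@[2:5],P2@[3:5]
i=6 'c': node 4→0 (fail-walked)
i=7 'b': node 0→1
i=8 'b': node 1→2
i=9 'b': node 2→2 (fail-walked)
i=10 'c': node 2→3
i=11 'c': node 3→4  emit P0@[8:11],P2@[9:11]
i=12 'a': node 4→0 (fail-walked)
i=13 'b': node 0→1
i=14 'c': node 1→9
i=15 'd': node 9→0 (fail-walked)
i=16 'a': node 0→0
i=17 'b': node 0→1
i=18 'b': node 1→2
i=19 'c': node 2→3
i=20 'c': node 3→4  emit P0@[17:20],P2@[18:20]
i=21 'b': node 4→1 (fail-walked)
i=22 'c': node 1→9

Result: [[5,0],[5,2],[11,0],[11,2],[20,0],[20,2]]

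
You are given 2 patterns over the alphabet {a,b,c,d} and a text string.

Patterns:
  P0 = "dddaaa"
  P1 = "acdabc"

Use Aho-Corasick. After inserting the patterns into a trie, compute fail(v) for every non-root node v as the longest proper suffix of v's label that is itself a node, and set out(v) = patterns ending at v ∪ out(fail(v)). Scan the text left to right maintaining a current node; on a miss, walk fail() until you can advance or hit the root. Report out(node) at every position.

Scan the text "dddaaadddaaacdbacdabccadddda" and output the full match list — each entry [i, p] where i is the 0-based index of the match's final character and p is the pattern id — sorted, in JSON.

Build:
Trie nodes:
  0='ε' goto a→7 d→1
  1='d' goto d→2
  2='dd' goto d→3
  3='ddd' goto a→4
  4='ddda' goto a→5
  5='dddaa' goto a→6
  6='dddaaa' goto ·  ←P0
  7='a' goto c→8
  8='ac' goto d→9
  9='acd' goto a→10
  10='acda' goto b→11
  11='acdab' goto c→12
  12='acdabc' goto ·  ←P1

Failure links (BFS by depth):
  fail(1) 'd': from fail(0)=0 chase 'd': 0 ⇒ 0;  out=∅∪out(0)=∅
  fail(7) 'a': from fail(0)=0 chase 'a': 0 ⇒ 0;  out=∅∪out(0)=∅
  fail(2) 'dd': from fail(1)=0 chase 'd': 0 ⇒ 1;  out=∅∪out(1)=∅
  fail(8) 'ac': from fail(7)=0 chase 'c': 0 ⇒ 0;  out=∅∪out(0)=∅
  fail(3) 'ddd': from fail(2)=1 chase 'd': 1 ⇒ 2;  out=∅∪out(2)=∅
  fail(9) 'acd': from fail(8)=0 chase 'd': 0 ⇒ 1;  out=∅∪out(1)=∅
  fail(4) 'ddda': from fail(3)=2 chase 'a': 2→1→0 ⇒ 7;  out=∅∪out(7)=∅
  fail(10) 'acda': from fail(9)=1 chase 'a': 1→0 ⇒ 7;  out=∅∪out(7)=∅
  fail(5) 'dddaa': from fail(4)=7 chase 'a': 7→0 ⇒ 7;  out=∅∪out(7)=∅
  fail(11) 'acdab': from fail(10)=7 chase 'b': 7→0 ⇒ 0;  out=∅∪out(0)=∅
  fail(6) 'dddaaa': from fail(5)=7 chase 'a': 7→0 ⇒ 7;  out={0}∪out(7)={0}
  fail(12) 'acdabc': from fail(11)=0 chase 'c': 0 ⇒ 0;  out={1}∪out(0)={1}

Text stream:
i=0 'd': node 0→1
i=1 'd': node 1→2
i=2 'd': node 2→3
i=3 'a': node 3→4
i=4 'a': node 4→5
i=5 'a': node 5→6  ** P0@[0:5]
i=6 'd': node 6→1 (fail-walked)
i=7 'd': node 1→2
i=8 'd': node 2→3
i=9 'a': node 3→4
i=10 'a': node 4→5
i=11 'a': node 5→6  ** P0@[6:11]
i=12 'c': node 6→8 (fail-walked)
i=13 'd': node 8→9
i=14 'b': node 9→0 (fail-walked)
i=15 'a': node 0→7
i=16 'c': node 7→8
i=17 'd': node 8→9
i=18 'a': node 9→10
i=19 'b': node 10→11
i=20 'c': node 11→12  ** P1@[15:20]
i=21 'c': node 12→0 (fail-walked)
i=22 'a': node 0→7
i=23 'd': node 7→1 (fail-walked)
i=24 'd': node 1→2
i=25 'd': node 2→3
i=26 'd': node 3→3 (fail-walked)
i=27 'a': node 3→4

Result: [[5,0],[11,0],[20,1]]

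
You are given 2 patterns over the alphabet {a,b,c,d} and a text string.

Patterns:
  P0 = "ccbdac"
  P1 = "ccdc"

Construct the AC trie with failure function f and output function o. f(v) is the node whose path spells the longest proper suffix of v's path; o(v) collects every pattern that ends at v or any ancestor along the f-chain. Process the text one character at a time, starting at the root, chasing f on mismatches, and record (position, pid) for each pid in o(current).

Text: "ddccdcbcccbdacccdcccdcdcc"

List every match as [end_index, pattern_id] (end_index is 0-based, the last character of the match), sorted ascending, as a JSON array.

Build:
Trie nodes:
  0='ε' goto c→1
  1='c' goto c→2
  2='cc' goto b→3 d→7
  3='ccb' goto d→4
  4='ccbd' goto a→5
  5='ccbda' goto c→6
  6='ccbdac' goto ·  ←P0
  7='ccd' goto c→8
  8='ccdc' goto ·  ←P1

BFS fail/out derivation:
  fail(1) 'c': from fail(0)=0 chase 'c': 0 ⇒ 0;  out=∅∪out(0)=∅
  fail(2) 'cc': from fail(1)=0 chase 'c': 0 ⇒ 1;  out=∅∪out(1)=∅
  fail(3) 'ccb': from fail(2)=1 chase 'b': 1→0 ⇒ 0;  out=∅∪out(0)=∅
  fail(7) 'ccd': from fail(2)=1 chase 'd': 1→0 ⇒ 0;  out=∅∪out(0)=∅
  fail(4) 'ccbd': from fail(3)=0 chase 'd': 0 ⇒ 0;  out=∅∪out(0)=∅
  fail(8) 'ccdc': from fail(7)=0 chase 'c': 0 ⇒ 1;  out={1}∪out(1)={1}
  fail(5) 'ccbda': from fail(4)=0 chase 'a': 0 ⇒ 0;  out=∅∪out(0)=∅
  fail(6) 'ccbdac': from fail(5)=0 chase 'c': 0 ⇒ 1;  out={0}∪out(1)={0}

Scan:
[0] read 'd'  n0⇒n0
[1] read 'd'  n0⇒n0
[2] read 'c'  n0⇒n1
[3] read 'c'  n1⇒n2
[4] read 'd'  n2⇒n7
[5] read 'c'  n7⇒n8  ** P1@[2:5]
[6] read 'b'  n8⇒n0 (fail-walked)
[7] read 'c'  n0⇒n1
[8] read 'c'  n1⇒n2
[9] read 'c'  n2⇒n2 (fail-walked)
[10] read 'b'  n2⇒n3
[11] read 'd'  n3⇒n4
[12] read 'a'  n4⇒n5
[13] read 'c'  n5⇒n6  ** P0@[8:13]
[14] read 'c'  n6⇒n2 (fail-walked)
[15] read 'c'  n2⇒n2 (fail-walked)
[16] read 'd'  n2⇒n7
[17] read 'c'  n7⇒n8  ** P1@[14:17]
[18] read 'c'  n8⇒n2 (fail-walked)
[19] read 'c'  n2⇒n2 (fail-walked)
[20] read 'd'  n2⇒n7
[21] read 'c'  n7⇒n8  ** P1@[18:21]
[22] read 'd'  n8⇒n0 (fail-walked)
[23] read 'c'  n0⇒n1
[24] read 'c'  n1⇒n2

All matches (sorted): [[5,1],[13,0],[17,1],[21,1]]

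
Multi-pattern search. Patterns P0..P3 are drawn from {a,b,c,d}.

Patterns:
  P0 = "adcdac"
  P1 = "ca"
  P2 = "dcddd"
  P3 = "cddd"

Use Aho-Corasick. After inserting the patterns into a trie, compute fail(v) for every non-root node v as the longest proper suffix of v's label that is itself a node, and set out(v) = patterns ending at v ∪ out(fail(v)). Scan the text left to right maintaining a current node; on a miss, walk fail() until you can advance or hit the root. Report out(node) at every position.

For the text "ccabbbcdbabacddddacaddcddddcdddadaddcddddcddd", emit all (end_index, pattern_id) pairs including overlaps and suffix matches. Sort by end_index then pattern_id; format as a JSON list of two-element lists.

Build:
Trie nodes:
  0='ε' goto a→1 c→7 d→9
  1='a' goto d→2
  2='ad' goto c→3
  3='adc' goto d→4
  4='adcd' goto a→5
  5='adcda' goto c→6
  6='adcdac' goto ·  ←P0
  7='c' goto a→8 d→14
  8='ca' goto ·  ←P1
  9='d' goto c→10
  10='dc' goto d→11
  11='dcd' goto d→12
  12='dcdd' goto d→13
  13='dcddd' goto ·  ←P2
  14='cd' goto d→15
  15='cdd' goto d→16
  16='cddd' goto ·  ←P3

Failure links (BFS by depth):
  fail(1) 'a': from fail(0)=0 chase 'a': 0 ⇒ 0;  out=∅∪out(0)=∅
  fail(7) 'c': from fail(0)=0 chase 'c': 0 ⇒ 0;  out=∅∪out(0)=∅
  fail(9) 'd': from fail(0)=0 chase 'd': 0 ⇒ 0;  out=∅∪out(0)=∅
  fail(2) 'ad': from fail(1)=0 chase 'd': 0 ⇒ 9;  out=∅∪out(9)=∅
  fail(8) 'ca': from fail(7)=0 chase 'a': 0 ⇒ 1;  out={1}∪out(1)={1}
  fail(10) 'dc': from fail(9)=0 chase 'c': 0 ⇒ 7;  out=∅∪out(7)=∅
  fail(14) 'cd': from fail(7)=0 chase 'd': 0 ⇒ 9;  out=∅∪out(9)=∅
  fail(3) 'adc': from fail(2)=9 chase 'c': 9 ⇒ 10;  out=∅∪out(10)=∅
  fail(11) 'dcd': from fail(10)=7 chase 'd': 7 ⇒ 14;  out=∅∪out(14)=∅
  fail(15) 'cdd': from fail(14)=9 chase 'd': 9→0 ⇒ 9;  out=∅∪out(9)=∅
  fail(4) 'adcd': from fail(3)=10 chase 'd': 10 ⇒ 11;  out=∅∪out(11)=∅
  fail(12) 'dcdd': from fail(11)=14 chase 'd': 14 ⇒ 15;  out=∅∪out(15)=∅
  fail(16) 'cddd': from fail(15)=9 chase 'd': 9→0 ⇒ 9;  out={3}∪out(9)={3}
  fail(5) 'adcda': from fail(4)=11 chase 'a': 11→14→9→0 ⇒ 1;  out=∅∪out(1)=∅
  fail(13) 'dcddd': from fail(12)=15 chase 'd': 15 ⇒ 16;  out={2}∪out(16)={2,3}
  fail(6) 'adcdac': from fail(5)=1 chase 'c': 1→0 ⇒ 7;  out={0}∪out(7)={0}

Text stream:
i=0 'c': node 0→7
i=1 'c': node 7→7 (via fail)
i=2 'a': node 7→8  emit P1@[1:2]
i=3 'b': node 8→0 (via fail)
i=4 'b': node 0→0
i=5 'b': node 0→0
i=6 'c': node 0→7
i=7 'd': node 7→14
i=8 'b': node 14→0 (via fail)
i=9 'a': node 0→1
i=10 'b': node 1→0 (via fail)
i=11 'a': node 0→1
i=12 'c': node 1→7 (via fail)
i=13 'd': node 7→14
i=14 'd': node 14→15
i=15 'd': node 15→16  emit P3@[12:15]
i=16 'd': node 16→9 (via fail)
i=17 'a': node 9→1 (via fail)
i=18 'c': node 1→7 (via fail)
i=19 'a': node 7→8  emit P1@[18:19]
i=20 'd': node 8→2 (via fail)
i=21 'd': node 2→9 (via fail)
i=22 'c': node 9→10
i=23 'd': node 10→11
i=24 'd': node 11→12
i=25 'd': node 12→13  emit P2@[21:25],P3@[22:25]
i=26 'd': node 13→9 (via fail)
i=27 'c': node 9→10
i=28 'd': node 10→11
i=29 'd': node 11→12
i=30 'd': node 12→13  emit P2@[26:30],P3@[27:30]
i=31 'a': node 13→1 (via fail)
i=32 'd': node 1→2
i=33 'a': node 2→1 (via fail)
i=34 'd': node 1→2
i=35 'd': node 2→9 (via fail)
i=36 'c': node 9→10
i=37 'd': node 10→11
i=38 'd': node 11→12
i=39 'd': node 12→13  emit P2@[35:39],P3@[36:39]
i=40 'd': node 13→9 (via fail)
i=41 'c': node 9→10
i=42 'd': node 10→11
i=43 'd': node 11→12
i=44 'd': node 12→13  emit P2@[40:44],P3@[41:44]

Result: [[2,1],[15,3],[19,1],[25,2],[25,3],[30,2],[30,3],[39,2],[39,3],[44,2],[44,3]]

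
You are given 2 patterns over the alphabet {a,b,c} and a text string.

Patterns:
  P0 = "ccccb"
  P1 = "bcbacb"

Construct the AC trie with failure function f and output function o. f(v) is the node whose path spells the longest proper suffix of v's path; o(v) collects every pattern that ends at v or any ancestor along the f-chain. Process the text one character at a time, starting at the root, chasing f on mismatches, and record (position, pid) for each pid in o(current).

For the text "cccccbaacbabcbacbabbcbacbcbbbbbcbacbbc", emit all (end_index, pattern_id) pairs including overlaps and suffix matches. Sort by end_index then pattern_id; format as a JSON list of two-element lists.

Construct AC machine:
Trie nodes:
  n0 'ε': b→6 c→1
  n1 'c': c→2
  n2 'cc': c→3
  n3 'ccc': c→4
  n4 'cccc': b→5
  n5 'ccccb': ·  ←P0
  n6 'b': c→7
  n7 'bc': b→8
  n8 'bcb': a→9
  n9 'bcba': c→10
  n10 'bcbac': b→11
  n11 'bcbacb': ·  ←P1

Failure links (BFS by depth):
  n1('c'): parent n0 fail=0; on 'c' 0 → fail=0;  out ∅∪∅=∅
  n6('b'): parent n0 fail=0; on 'b' 0 → fail=0;  out ∅∪∅=∅
  n2('cc'): parent n1 fail=0; on 'c' 0 → fail=1;  out ∅∪∅=∅
  n7('bc'): parent n6 fail=0; on 'c' 0 → fail=1;  out ∅∪∅=∅
  n3('ccc'): parent n2 fail=1; on 'c' 1 → fail=2;  out ∅∪∅=∅
  n8('bcb'): parent n7 fail=1; on 'b' 1→0 → fail=6;  out ∅∪∅=∅
  n4('cccc'): parent n3 fail=2; on 'c' 2 → fail=3;  out ∅∪∅=∅
  n9('bcba'): parent n8 fail=6; on 'a' 6→0 → fail=0;  out ∅∪∅=∅
  n5('ccccb'): parent n4 fail=3; on 'b' 3→2→1→0 → fail=6;  out {0}∪∅={0}
  n10('bcbac'): parent n9 fail=0; on 'c' 0 → fail=1;  out ∅∪∅=∅
  n11('bcbacb'): parent n10 fail=1; on 'b' 1→0 → fail=6;  out {1}∪∅={1}

Scan:
i=0 'c': node 0→1
i=1 'c': node 1→2
i=2 'c': node 2→3
i=3 'c': node 3→4
i=4 'c': node 4→4 (fail-walked)
i=5 'b': node 4→5  → match P0@[1:5]
i=6 'a': node 5→0 (fail-walked)
i=7 'a': node 0→0
i=8 'c': node 0→1
i=9 'b': node 1→6 (fail-walked)
i=10 'a': node 6→0 (fail-walked)
i=11 'b': node 0→6
i=12 'c': node 6→7
i=13 'b': node 7→8
i=14 'a': node 8→9
i=15 'c': node 9→10
i=16 'b': node 10→11  → match P1@[11:16]
i=17 'a': node 11→0 (fail-walked)
i=18 'b': node 0→6
i=19 'b': node 6→6 (fail-walked)
i=20 'c': node 6→7
i=21 'b': node 7→8
i=22 'a': node 8→9
i=23 'c': node 9→10
i=24 'b': node 10→11  → match P1@[19:24]
i=25 'c': node 11→7 (fail-walked)
i=26 'b': node 7→8
i=27 'b': node 8→6 (fail-walked)
i=28 'b': node 6→6 (fail-walked)
i=29 'b': node 6→6 (fail-walked)
i=30 'b': node 6→6 (fail-walked)
i=31 'c': node 6→7
i=32 'b': node 7→8
i=33 'a': node 8→9
i=34 'c': node 9→10
i=35 'b': node 10→11  → match P1@[30:35]
i=36 'b': node 11→6 (fail-walked)
i=37 'c': node 6→7

Matches: [[5,0],[16,1],[24,1],[35,1]]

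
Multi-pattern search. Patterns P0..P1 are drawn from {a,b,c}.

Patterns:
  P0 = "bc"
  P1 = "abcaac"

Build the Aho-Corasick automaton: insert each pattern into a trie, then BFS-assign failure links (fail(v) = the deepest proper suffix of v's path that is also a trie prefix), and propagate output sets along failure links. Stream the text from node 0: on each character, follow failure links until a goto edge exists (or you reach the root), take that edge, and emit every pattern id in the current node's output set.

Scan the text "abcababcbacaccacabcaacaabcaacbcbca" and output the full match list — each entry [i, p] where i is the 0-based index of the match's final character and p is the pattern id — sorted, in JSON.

Build:
Trie (insert patterns):
  0='ε' goto a→3 b→1
  1='b' goto c→2
  2='bc' goto ·  [P0 ends]
  3='a' goto b→4
  4='ab' goto c→5
  5='abc' goto a→6
  6='abca' goto a→7
  7='abcaa' goto c→8
  8='abcaac' goto ·  [P1 ends]

Failure links (BFS by depth):
  n1('b'): parent n0 fail=0; on 'b' 0 → fail=0;  out ∅∪∅=∅
  n3('a'): parent n0 fail=0; on 'a' 0 → fail=0;  out ∅∪∅=∅
  n2('bc'): parent n1 fail=0; on 'c' 0 → fail=0;  out {0}∪∅={0}
  n4('ab'): parent n3 fail=0; on 'b' 0 → fail=1;  out ∅∪∅=∅
  n5('abc'): parent n4 fail=1; on 'c' 1 → fail=2;  out ∅∪{0}={0}
  n6('abca'): parent n5 fail=2; on 'a' 2→0 → fail=3;  out ∅∪∅=∅
  n7('abcaa'): parent n6 fail=3; on 'a' 3→0 → fail=3;  out ∅∪∅=∅
  n8('abcaac'): parent n7 fail=3; on 'c' 3→0 → fail=0;  out {1}∪∅={1}

Text stream:
[0] read 'a'  n0⇒n3
[1] read 'b'  n3⇒n4
[2] read 'c'  n4⇒n5  ** P0@[1:2]
[3] read 'a'  n5⇒n6
[4] read 'b'  n6⇒n4 (via fail)
[5] read 'a'  n4⇒n3 (via fail)
[6] read 'b'  n3⇒n4
[7] read 'c'  n4⇒n5  ** P0@[6:7]
[8] read 'b'  n5⇒n1 (via fail)
[9] read 'a'  n1⇒n3 (via fail)
[10] read 'c'  n3⇒n0 (via fail)
[11] read 'a'  n0⇒n3
[12] read 'c'  n3⇒n0 (via fail)
[13] read 'c'  n0⇒n0
[14] read 'a'  n0⇒n3
[15] read 'c'  n3⇒n0 (via fail)
[16] read 'a'  n0⇒n3
[17] read 'b'  n3⇒n4
[18] read 'c'  n4⇒n5  ** P0@[17:18]
[19] read 'a'  n5⇒n6
[20] read 'a'  n6⇒n7
[21] read 'c'  n7⇒n8  ** P1@[16:21]
[22] read 'a'  n8⇒n3 (via fail)
[23] read 'a'  n3⇒n3 (via fail)
[24] read 'b'  n3⇒n4
[25] read 'c'  n4⇒n5  ** P0@[24:25]
[26] read 'a'  n5⇒n6
[27] read 'a'  n6⇒n7
[28] read 'c'  n7⇒n8  ** P1@[23:28]
[29] read 'b'  n8⇒n1 (via fail)
[30] read 'c'  n1⇒n2  ** P0@[29:30]
[31] read 'b'  n2⇒n1 (via fail)
[32] read 'c'  n1⇒n2  ** P0@[31:32]
[33] read 'a'  n2⇒n3 (via fail)

All matches (sorted): [[2,0],[7,0],[18,0],[21,1],[25,0],[28,1],[30,0],[32,0]]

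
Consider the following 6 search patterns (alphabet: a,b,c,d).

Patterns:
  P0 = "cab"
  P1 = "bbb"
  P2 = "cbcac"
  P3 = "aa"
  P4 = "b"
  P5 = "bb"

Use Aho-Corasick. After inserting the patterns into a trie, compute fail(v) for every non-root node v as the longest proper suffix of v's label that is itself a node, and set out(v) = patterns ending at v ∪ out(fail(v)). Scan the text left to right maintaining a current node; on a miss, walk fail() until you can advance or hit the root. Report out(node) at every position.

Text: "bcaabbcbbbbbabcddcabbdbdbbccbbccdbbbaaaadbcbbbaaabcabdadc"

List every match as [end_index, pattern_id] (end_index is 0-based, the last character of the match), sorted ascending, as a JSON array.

Build automaton:
Trie nodes:
  n0 'ε': a→11 b→4 c→1
  n1 'c': a→2 b→7
  n2 'ca': b→3
  n3 'cab': ·  ←P0
  n4 'b': b→5  ←P4
  n5 'bb': b→6  ←P5
  n6 'bbb': ·  ←P1
  n7 'cb': c→8
  n8 'cbc': a→9
  n9 'cbca': c→10
  n10 'cbcac': ·  ←P2
  n11 'a': a→12
  n12 'aa': ·  ←P3

Failure links (BFS by depth):
  n1('c'): parent n0 fail=0; on 'c' 0 → fail=0;  out ∅∪∅=∅
  n4('b'): parent n0 fail=0; on 'b' 0 → fail=0;  out {4}∪∅={4}
  n11('a'): parent n0 fail=0; on 'a' 0 → fail=0;  out ∅∪∅=∅
  n2('ca'): parent n1 fail=0; on 'a' 0 → fail=11;  out ∅∪∅=∅
  n5('bb'): parent n4 fail=0; on 'b' 0 → fail=4;  out {5}∪{4}={4,5}
  n7('cb'): parent n1 fail=0; on 'b' 0 → fail=4;  out ∅∪{4}={4}
  n12('aa'): parent n11 fail=0; on 'a' 0 → fail=11;  out {3}∪∅={3}
  n3('cab'): parent n2 fail=11; on 'b' 11→0 → fail=4;  out {0}∪{4}={0,4}
  n6('bbb'): parent n5 fail=4; on 'b' 4 → fail=5;  out {1}∪{4,5}={1,4,5}
  n8('cbc'): parent n7 fail=4; on 'c' 4→0 → fail=1;  out ∅∪∅=∅
  n9('cbca'): parent n8 fail=1; on 'a' 1 → fail=2;  out ∅∪∅=∅
  n10('cbcac'): parent n9 fail=2; on 'c' 2→11→0 → fail=1;  out {2}∪∅={2}

Text stream:
[0] read 'b'  n0⇒n4  ** P4@[0:0]
[1] read 'c'  n4⇒n1 ·f
[2] read 'a'  n1⇒n2
[3] read 'a'  n2⇒n12 ·f  ** P3@[2:3]
[4] read 'b'  n12⇒n4 ·f  ** P4@[4:4]
[5] read 'b'  n4⇒n5  ** P4@[5:5],P5@[4:5]
[6] read 'c'  n5⇒n1 ·f
[7] read 'b'  n1⇒n7  ** P4@[7:7]
[8] read 'b'  n7⇒n5 ·f  ** P4@[8:8],P5@[7:8]
[9] read 'b'  n5⇒n6  ** P1@[7:9],P4@[9:9],P5@[8:9]
[10] read 'b'  n6⇒n6 ·f  ** P1@[8:10],P4@[10:10],P5@[9:10]
[11] read 'b'  n6⇒n6 ·f  ** P1@[9:11],P4@[11:11],P5@[10:11]
[12] read 'a'  n6⇒n11 ·f
[13] read 'b'  n11⇒n4 ·f  ** P4@[13:13]
[14] read 'c'  n4⇒n1 ·f
[15] read 'd'  n1⇒n0 ·f
[16] read 'd'  n0⇒n0
[17] read 'c'  n0⇒n1
[18] read 'a'  n1⇒n2
[19] read 'b'  n2⇒n3  ** P0@[17:19],P4@[19:19]
[20] read 'b'  n3⇒n5 ·f  ** P4@[20:20],P5@[19:20]
[21] read 'd'  n5⇒n0 ·f
[22] read 'b'  n0⇒n4  ** P4@[22:22]
[23] read 'd'  n4⇒n0 ·f
[24] read 'b'  n0⇒n4  ** P4@[24:24]
[25] read 'b'  n4⇒n5  ** P4@[25:25],P5@[24:25]
[26] read 'c'  n5⇒n1 ·f
[27] read 'c'  n1⇒n1 ·f
[28] read 'b'  n1⇒n7  ** P4@[28:28]
[29] read 'b'  n7⇒n5 ·f  ** P4@[29:29],P5@[28:29]
[30] read 'c'  n5⇒n1 ·f
[31] read 'c'  n1⇒n1 ·f
[32] read 'd'  n1⇒n0 ·f
[33] read 'b'  n0⇒n4  ** P4@[33:33]
[34] read 'b'  n4⇒n5  ** P4@[34:34],P5@[33:34]
[35] read 'b'  n5⇒n6  ** P1@[33:35],P4@[35:35],P5@[34:35]
[36] read 'a'  n6⇒n11 ·f
[37] read 'a'  n11⇒n12  ** P3@[36:37]
[38] read 'a'  n12⇒n12 ·f  ** P3@[37:38]
[39] read 'a'  n12⇒n12 ·f  ** P3@[38:39]
[40] read 'd'  n12⇒n0 ·f
[41] read 'b'  n0⇒n4  ** P4@[41:41]
[42] read 'c'  n4⇒n1 ·f
[43] read 'b'  n1⇒n7  ** P4@[43:43]
[44] read 'b'  n7⇒n5 ·f  ** P4@[44:44],P5@[43:44]
[45] read 'b'  n5⇒n6  ** P1@[43:45],P4@[45:45],P5@[44:45]
[46] read 'a'  n6⇒n11 ·f
[47] read 'a'  n11⇒n12  ** P3@[46:47]
[48] read 'a'  n12⇒n12 ·f  ** P3@[47:48]
[49] read 'b'  n12⇒n4 ·f  ** P4@[49:49]
[50] read 'c'  n4⇒n1 ·f
[51] read 'a'  n1⇒n2
[52] read 'b'  n2⇒n3  ** P0@[50:52],P4@[52:52]
[53] read 'd'  n3⇒n0 ·f
[54] read 'a'  n0⇒n11
[55] read 'd'  n11⇒n0 ·f
[56] read 'c'  n0⇒n1

Matches: [[0,4],[3,3],[4,4],[5,4],[5,5],[7,4],[8,4],[8,5],[9,1],[9,4],[9,5],[10,1],[10,4],[10,5],[11,1],[11,4],[11,5],[13,4],[19,0],[19,4],[20,4],[20,5],[22,4],[24,4],[25,4],[25,5],[28,4],[29,4],[29,5],[33,4],[34,4],[34,5],[35,1],[35,4],[35,5],[37,3],[38,3],[39,3],[41,4],[43,4],[44,4],[44,5],[45,1],[45,4],[45,5],[47,3],[48,3],[49,4],[52,0],[52,4]]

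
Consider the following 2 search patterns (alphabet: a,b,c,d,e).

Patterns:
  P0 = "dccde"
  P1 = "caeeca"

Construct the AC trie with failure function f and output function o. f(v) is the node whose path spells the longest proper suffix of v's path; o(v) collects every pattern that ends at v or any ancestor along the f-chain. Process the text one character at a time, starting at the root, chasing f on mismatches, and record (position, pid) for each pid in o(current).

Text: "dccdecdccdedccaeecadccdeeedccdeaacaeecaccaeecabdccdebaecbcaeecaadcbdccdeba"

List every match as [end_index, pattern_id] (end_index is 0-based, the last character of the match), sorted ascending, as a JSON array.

Build:
Trie nodes:
  0='ε' goto c→6 d→1
  1='d' goto c→2
  2='dc' goto c→3
  3='dcc' goto d→4
  4='dccd' goto e→5
  5='dccde' goto ·  [P0 ends]
  6='c' goto a→7
  7='ca' goto e→8
  8='cae' goto e→9
  9='caee' goto c→10
  10='caeec' goto a→11
  11='caeeca' goto ·  [P1 ends]

BFS fail/out derivation:
  n1('d'): parent n0 fail=0; on 'd' 0 → fail=0;  out ∅∪∅=∅
  n6('c'): parent n0 fail=0; on 'c' 0 → fail=0;  out ∅∪∅=∅
  n2('dc'): parent n1 fail=0; on 'c' 0 → fail=6;  out ∅∪∅=∅
  n7('ca'): parent n6 fail=0; on 'a' 0 → fail=0;  out ∅∪∅=∅
  n3('dcc'): parent n2 fail=6; on 'c' 6→0 → fail=6;  out ∅∪∅=∅
  n8('cae'): parent n7 fail=0; on 'e' 0 → fail=0;  out ∅∪∅=∅
  n4('dccd'): parent n3 fail=6; on 'd' 6→0 → fail=1;  out ∅∪∅=∅
  n9('caee'): parent n8 fail=0; on 'e' 0 → fail=0;  out ∅∪∅=∅
  n5('dccde'): parent n4 fail=1; on 'e' 1→0 → fail=0;  out {0}∪∅={0}
  n10('caeec'): parent n9 fail=0; on 'c' 0 → fail=6;  out ∅∪∅=∅
  n11('caeeca'): parent n10 fail=6; on 'a' 6 → fail=7;  out {1}∪∅={1}

Text stream:
[0] read 'd'  n0⇒n1
[1] read 'c'  n1⇒n2
[2] read 'c'  n2⇒n3
[3] read 'd'  n3⇒n4
[4] read 'e'  n4⇒n5  ** P0@[0:4]
[5] read 'c'  n5⇒n6 (via fail)
[6] read 'd'  n6⇒n1 (via fail)
[7] read 'c'  n1⇒n2
[8] read 'c'  n2⇒n3
[9] read 'd'  n3⇒n4
[10] read 'e'  n4⇒n5  ** P0@[6:10]
[11] read 'd'  n5⇒n1 (via fail)
[12] read 'c'  n1⇒n2
[13] read 'c'  n2⇒n3
[14] read 'a'  n3⇒n7 (via fail)
[15] read 'e'  n7⇒n8
[16] read 'e'  n8⇒n9
[17] read 'c'  n9⇒n10
[18] read 'a'  n10⇒n11  ** P1@[13:18]
[19] read 'd'  n11⇒n1 (via fail)
[20] read 'c'  n1⇒n2
[21] read 'c'  n2⇒n3
[22] read 'd'  n3⇒n4
[23] read 'e'  n4⇒n5  ** P0@[19:23]
[24] read 'e'  n5⇒n0 (via fail)
[25] read 'e'  n0⇒n0
[26] read 'd'  n0⇒n1
[27] read 'c'  n1⇒n2
[28] read 'c'  n2⇒n3
[29] read 'd'  n3⇒n4
[30] read 'e'  n4⇒n5  ** P0@[26:30]
[31] read 'a'  n5⇒n0 (via fail)
[32] read 'a'  n0⇒n0
[33] read 'c'  n0⇒n6
[34] read 'a'  n6⇒n7
[35] read 'e'  n7⇒n8
[36] read 'e'  n8⇒n9
[37] read 'c'  n9⇒n10
[38] read 'a'  n10⇒n11  ** P1@[33:38]
[39] read 'c'  n11⇒n6 (via fail)
[40] read 'c'  n6⇒n6 (via fail)
[41] read 'a'  n6⇒n7
[42] read 'e'  n7⇒n8
[43] read 'e'  n8⇒n9
[44] read 'c'  n9⇒n10
[45] read 'a'  n10⇒n11  ** P1@[40:45]
[46] read 'b'  n11⇒n0 (via fail)
[47] read 'd'  n0⇒n1
[48] read 'c'  n1⇒n2
[49] read 'c'  n2⇒n3
[50] read 'd'  n3⇒n4
[51] read 'e'  n4⇒n5  ** P0@[47:51]
[52] read 'b'  n5⇒n0 (via fail)
[53] read 'a'  n0⇒n0
[54] read 'e'  n0⇒n0
[55] read 'c'  n0⇒n6
[56] read 'b'  n6⇒n0 (via fail)
[57] read 'c'  n0⇒n6
[58] read 'a'  n6⇒n7
[59] read 'e'  n7⇒n8
[60] read 'e'  n8⇒n9
[61] read 'c'  n9⇒n10
[62] read 'a'  n10⇒n11  ** P1@[57:62]
[63] read 'a'  n11⇒n0 (via fail)
[64] read 'd'  n0⇒n1
[65] read 'c'  n1⇒n2
[66] read 'b'  n2⇒n0 (via fail)
[67] read 'd'  n0⇒n1
[68] read 'c'  n1⇒n2
[69] read 'c'  n2⇒n3
[70] read 'd'  n3⇒n4
[71] read 'e'  n4⇒n5  ** P0@[67:71]
[72] read 'b'  n5⇒n0 (via fail)
[73] read 'a'  n0⇒n0

Result: [[4,0],[10,0],[18,1],[23,0],[30,0],[38,1],[45,1],[51,0],[62,1],[71,0]]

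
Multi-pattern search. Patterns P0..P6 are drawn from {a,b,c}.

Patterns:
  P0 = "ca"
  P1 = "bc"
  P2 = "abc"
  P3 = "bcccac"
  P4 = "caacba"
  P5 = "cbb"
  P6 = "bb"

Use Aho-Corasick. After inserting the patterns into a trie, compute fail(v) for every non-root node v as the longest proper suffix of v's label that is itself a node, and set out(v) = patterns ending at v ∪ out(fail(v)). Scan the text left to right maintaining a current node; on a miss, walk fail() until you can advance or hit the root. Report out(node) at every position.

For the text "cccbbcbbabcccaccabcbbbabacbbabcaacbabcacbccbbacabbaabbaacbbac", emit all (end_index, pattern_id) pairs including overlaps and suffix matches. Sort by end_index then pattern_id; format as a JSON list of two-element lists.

Build:
Trie nodes:
  n0 'ε': a→5 b→3 c→1
  n1 'c': a→2 b→16
  n2 'ca': a→12  [P0 ends]
  n3 'b': b→18 c→4
  n4 'bc': c→8  [P1 ends]
  n5 'a': b→6
  n6 'ab': c→7
  n7 'abc': ·  [P2 ends]
  n8 'bcc': c→9
  n9 'bccc': a→10
  n10 'bccca': c→11
  n11 'bcccac': ·  [P3 ends]
  n12 'caa': c→13
  n13 'caac': b→14
  n14 'caacb': a→15
  n15 'caacba': ·  [P4 ends]
  n16 'cb': b→17
  n17 'cbb': ·  [P5 ends]
  n18 'bb': ·  [P6 ends]

BFS fail/out derivation:
  n1('c'): parent n0 fail=0; on 'c' 0 → fail=0;  out ∅∪∅=∅
  n3('b'): parent n0 fail=0; on 'b' 0 → fail=0;  out ∅∪∅=∅
  n5('a'): parent n0 fail=0; on 'a' 0 → fail=0;  out ∅∪∅=∅
  n2('ca'): parent n1 fail=0; on 'a' 0 → fail=5;  out {0}∪∅={0}
  n4('bc'): parent n3 fail=0; on 'c' 0 → fail=1;  out {1}∪∅={1}
  n6('ab'): parent n5 fail=0; on 'b' 0 → fail=3;  out ∅∪∅=∅
  n16('cb'): parent n1 fail=0; on 'b' 0 → fail=3;  out ∅∪∅=∅
  n18('bb'): parent n3 fail=0; on 'b' 0 → fail=3;  out {6}∪∅={6}
  n7('abc'): parent n6 fail=3; on 'c' 3 → fail=4;  out {2}∪{1}={1,2}
  n8('bcc'): parent n4 fail=1; on 'c' 1→0 → fail=1;  out ∅∪∅=∅
  n12('caa'): parent n2 fail=5; on 'a' 5→0 → fail=5;  out ∅∪∅=∅
  n17('cbb'): parent n16 fail=3; on 'b' 3 → fail=18;  out {5}∪{6}={5,6}
  n9('bccc'): parent n8 fail=1; on 'c' 1→0 → fail=1;  out ∅∪∅=∅
  n13('caac'): parent n12 fail=5; on 'c' 5→0 → fail=1;  out ∅∪∅=∅
  n10('bccca'): parent n9 fail=1; on 'a' 1 → fail=2;  out ∅∪{0}={0}
  n14('caacb'): parent n13 fail=1; on 'b' 1 → fail=16;  out ∅∪∅=∅
  n11('bcccac'): parent n10 fail=2; on 'c' 2→5→0 → fail=1;  out {3}∪∅={3}
  n15('caacba'): parent n14 fail=16; on 'a' 16→3→0 → fail=5;  out {4}∪∅={4}

Text stream:
[0] read 'c'  n0⇒n1
[1] read 'c'  n1⇒n1 (via fail)
[2] read 'c'  n1⇒n1 (via fail)
[3] read 'b'  n1⇒n16
[4] read 'b'  n16⇒n17  → match P5@[2:4],P6@[3:4]
[5] read 'c'  n17⇒n4 (via fail)  → match P1@[4:5]
[6] read 'b'  n4⇒n16 (via fail)
[7] read 'b'  n16⇒n17  → match P5@[5:7],P6@[6:7]
[8] read 'a'  n17⇒n5 (via fail)
[9] read 'b'  n5⇒n6
[10] read 'c'  n6⇒n7  → match P1@[9:10],P2@[8:10]
[11] read 'c'  n7⇒n8 (via fail)
[12] read 'c'  n8⇒n9
[13] read 'a'  n9⇒n10  → match P0@[12:13]
[14] read 'c'  n10⇒n11  → match P3@[9:14]
[15] read 'c'  n11⇒n1 (via fail)
[16] read 'a'  n1⇒n2  → match P0@[15:16]
[17] read 'b'  n2⇒n6 (via fail)
[18] read 'c'  n6⇒n7  → match P1@[17:18],P2@[16:18]
[19] read 'b'  n7⇒n16 (via fail)
[20] read 'b'  n16⇒n17  → match P5@[18:20],P6@[19:20]
[21] read 'b'  n17⇒n18 (via fail)  → match P6@[20:21]
[22] read 'a'  n18⇒n5 (via fail)
[23] read 'b'  n5⇒n6
[24] read 'a'  n6⇒n5 (via fail)
[25] read 'c'  n5⇒n1 (via fail)
[26] read 'b'  n1⇒n16
[27] read 'b'  n16⇒n17  → match P5@[25:27],P6@[26:27]
[28] read 'a'  n17⇒n5 (via fail)
[29] read 'b'  n5⇒n6
[30] read 'c'  n6⇒n7  → match P1@[29:30],P2@[28:30]
[31] read 'a'  n7⇒n2 (via fail)  → match P0@[30:31]
[32] read 'a'  n2⇒n12
[33] read 'c'  n12⇒n13
[34] read 'b'  n13⇒n14
[35] read 'a'  n14⇒n15  → match P4@[30:35]
[36] read 'b'  n15⇒n6 (via fail)
[37] read 'c'  n6⇒n7  → match P1@[36:37],P2@[35:37]
[38] read 'a'  n7⇒n2 (via fail)  → match P0@[37:38]
[39] read 'c'  n2⇒n1 (via fail)
[40] read 'b'  n1⇒n16
[41] read 'c'  n16⇒n4 (via fail)  → match P1@[40:41]
[42] read 'c'  n4⇒n8
[43] read 'b'  n8⇒n16 (via fail)
[44] read 'b'  n16⇒n17  → match P5@[42:44],P6@[43:44]
[45] read 'a'  n17⇒n5 (via fail)
[46] read 'c'  n5⇒n1 (via fail)
[47] read 'a'  n1⇒n2  → match P0@[46:47]
[48] read 'b'  n2⇒n6 (via fail)
[49] read 'b'  n6⇒n18 (via fail)  → match P6@[48:49]
[50] read 'a'  n18⇒n5 (via fail)
[51] read 'a'  n5⇒n5 (via fail)
[52] read 'b'  n5⇒n6
[53] read 'b'  n6⇒n18 (via fail)  → match P6@[52:53]
[54] read 'a'  n18⇒n5 (via fail)
[55] read 'a'  n5⇒n5 (via fail)
[56] read 'c'  n5⇒n1 (via fail)
[57] read 'b'  n1⇒n16
[58] read 'b'  n16⇒n17  → match P5@[56:58],P6@[57:58]
[59] read 'a'  n17⇒n5 (via fail)
[60] read 'c'  n5⇒n1 (via fail)

All matches (sorted): [[4,5],[4,6],[5,1],[7,5],[7,6],[10,1],[10,2],[13,0],[14,3],[16,0],[18,1],[18,2],[20,5],[20,6],[21,6],[27,5],[27,6],[30,1],[30,2],[31,0],[35,4],[37,1],[37,2],[38,0],[41,1],[44,5],[44,6],[47,0],[49,6],[53,6],[58,5],[58,6]]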